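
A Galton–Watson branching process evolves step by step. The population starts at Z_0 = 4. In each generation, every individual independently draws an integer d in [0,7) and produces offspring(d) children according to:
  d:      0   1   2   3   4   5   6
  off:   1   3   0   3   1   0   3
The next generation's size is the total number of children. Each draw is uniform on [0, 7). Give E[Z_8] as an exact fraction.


857435524/5764801

Outcome values over d=0..6: [1, 3, 0, 3, 1, 0, 3]
Σy = 11, Σy² = 29, M = 7
μ = 11/7 = 11/7,  σ² = 29/7 − (11/7)² = 82/49
E[Z_0] = 4
E[Z_1] = 11/7·E[Z_0] = 44/7
E[Z_2] = 11/7·E[Z_1] = 484/49
E[Z_3] = 11/7·E[Z_2] = 5324/343
E[Z_4] = 11/7·E[Z_3] = 58564/2401
E[Z_5] = 11/7·E[Z_4] = 644204/16807
E[Z_6] = 11/7·E[Z_5] = 7086244/117649
E[Z_7] = 11/7·E[Z_6] = 77948684/823543
E[Z_8] = 11/7·E[Z_7] = 857435524/5764801


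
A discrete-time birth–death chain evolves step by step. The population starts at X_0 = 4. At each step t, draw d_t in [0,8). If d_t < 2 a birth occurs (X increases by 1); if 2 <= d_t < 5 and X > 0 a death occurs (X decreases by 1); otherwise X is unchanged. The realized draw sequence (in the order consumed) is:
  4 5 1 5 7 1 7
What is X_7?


5

t=0: X=4, d=4 → death, X_1=3
t=1: X=3, d=5 → hold, X_2=3
t=2: X=3, d=1 → birth, X_3=4
t=3: X=4, d=5 → hold, X_4=4
t=4: X=4, d=7 → hold, X_5=4
t=5: X=4, d=1 → birth, X_6=5
t=6: X=5, d=7 → hold, X_7=5


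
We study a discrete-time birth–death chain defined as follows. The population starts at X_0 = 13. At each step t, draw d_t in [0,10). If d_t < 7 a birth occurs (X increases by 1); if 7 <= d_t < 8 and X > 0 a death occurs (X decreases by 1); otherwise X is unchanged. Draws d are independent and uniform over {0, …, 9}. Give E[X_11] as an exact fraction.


98/5

X can drop by at most 1 per step and X_0 = 13 > T = 11, so X_t >= 13 − t >= 2 > 0 for every t <= 11: the floor at 0 (the 'and X > 0' condition) never binds. Hence X_11 = X_0 + Σ_{t<11} Y_t with i.i.d. increments Y_t = y(d_t) ∈ {+1, −1, 0}.
Outcome values over d=0..9: [1, 1, 1, 1, 1, 1, 1, -1, 0, 0]
Σy = 6, Σy² = 8, M = 10
μ = 6/10 = 3/5,  σ² = 8/10 − (3/5)² = 11/25
E[X_11] = 13 + 11·(3/5) = 98/5


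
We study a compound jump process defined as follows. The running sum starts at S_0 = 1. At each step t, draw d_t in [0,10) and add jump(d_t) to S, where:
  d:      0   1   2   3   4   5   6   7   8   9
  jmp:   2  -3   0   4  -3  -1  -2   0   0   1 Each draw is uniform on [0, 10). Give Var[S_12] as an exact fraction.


Outcome values over d=0..9: [2, -3, 0, 4, -3, -1, -2, 0, 0, 1]
Σy = -2, Σy² = 44, M = 10
μ = -2/10 = -1/5,  σ² = 44/10 − (-1/5)² = 109/25
Independent increments: Var[S_12] = 12·σ² = 12·(109/25) = 1308/25

1308/25


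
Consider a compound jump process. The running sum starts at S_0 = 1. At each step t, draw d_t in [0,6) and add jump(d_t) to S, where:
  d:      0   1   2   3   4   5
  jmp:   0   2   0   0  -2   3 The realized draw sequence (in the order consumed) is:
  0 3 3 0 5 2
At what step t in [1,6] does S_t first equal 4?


t=0: S=1, d=0, jump=0, S_1=1
t=1: S=1, d=3, jump=0, S_2=1
t=2: S=1, d=3, jump=0, S_3=1
t=3: S=1, d=0, jump=0, S_4=1
t=4: S=1, d=5, jump=3, S_5=4
t=5: S=4, d=2, jump=0, S_6=4

5


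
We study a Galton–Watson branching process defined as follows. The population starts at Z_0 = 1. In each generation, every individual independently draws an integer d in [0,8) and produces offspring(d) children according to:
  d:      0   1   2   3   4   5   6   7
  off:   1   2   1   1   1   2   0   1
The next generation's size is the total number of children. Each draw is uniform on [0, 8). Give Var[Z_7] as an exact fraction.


Outcome values over d=0..7: [1, 2, 1, 1, 1, 2, 0, 1]
Σy = 9, Σy² = 13, M = 8
μ = 9/8 = 9/8,  σ² = 13/8 − (9/8)² = 23/64
V_0 = 0, E_0 = 1
V_1 = 23/64·E_0 + (9/8)²·V_0 = 23/64;  E_1 = 9/8
V_2 = 23/64·E_1 + (9/8)²·V_1 = 3519/4096;  E_2 = 81/64
V_3 = 23/64·E_2 + (9/8)²·V_2 = 404271/262144;  E_3 = 729/512
V_4 = 23/64·E_3 + (9/8)²·V_3 = 41330655/16777216;  E_4 = 6561/4096
V_5 = 23/64·E_4 + (9/8)²·V_4 = 3965881743/1073741824;  E_5 = 59049/32768
V_6 = 23/64·E_5 + (9/8)²·V_5 = 365739526719/68719476736;  E_6 = 531441/262144
V_7 = 23/64·E_6 + (9/8)²·V_6 = 32829125262831/4398046511104;  E_7 = 4782969/2097152

32829125262831/4398046511104


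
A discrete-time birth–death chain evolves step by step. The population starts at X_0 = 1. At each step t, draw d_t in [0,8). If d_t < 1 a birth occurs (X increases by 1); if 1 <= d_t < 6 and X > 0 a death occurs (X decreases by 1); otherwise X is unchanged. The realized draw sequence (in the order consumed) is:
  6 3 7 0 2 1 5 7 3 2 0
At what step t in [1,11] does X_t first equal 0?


2

t=0: X=1, d=6 → hold, X_1=1
t=1: X=1, d=3 → death, X_2=0
t=2: X=0, d=7 → hold, X_3=0
t=3: X=0, d=0 → birth, X_4=1
t=4: X=1, d=2 → death, X_5=0
t=5: X=0, d=1 → hold, X_6=0
t=6: X=0, d=5 → hold, X_7=0
t=7: X=0, d=7 → hold, X_8=0
t=8: X=0, d=3 → hold, X_9=0
t=9: X=0, d=2 → hold, X_10=0
t=10: X=0, d=0 → birth, X_11=1


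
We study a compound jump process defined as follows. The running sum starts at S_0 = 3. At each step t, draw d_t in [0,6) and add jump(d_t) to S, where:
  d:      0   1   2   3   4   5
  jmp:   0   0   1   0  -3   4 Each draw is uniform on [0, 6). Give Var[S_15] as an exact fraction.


Outcome values over d=0..5: [0, 0, 1, 0, -3, 4]
Σy = 2, Σy² = 26, M = 6
μ = 2/6 = 1/3,  σ² = 26/6 − (1/3)² = 38/9
Independent increments: Var[S_15] = 15·σ² = 15·(38/9) = 190/3

190/3


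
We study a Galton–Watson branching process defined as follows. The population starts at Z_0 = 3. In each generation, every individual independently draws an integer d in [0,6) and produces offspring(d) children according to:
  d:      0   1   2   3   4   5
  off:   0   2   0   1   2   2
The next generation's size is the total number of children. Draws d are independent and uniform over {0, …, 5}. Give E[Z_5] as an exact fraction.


16807/2592

Outcome values over d=0..5: [0, 2, 0, 1, 2, 2]
Σy = 7, Σy² = 13, M = 6
μ = 7/6 = 7/6,  σ² = 13/6 − (7/6)² = 29/36
E[Z_0] = 3
E[Z_1] = 7/6·E[Z_0] = 7/2
E[Z_2] = 7/6·E[Z_1] = 49/12
E[Z_3] = 7/6·E[Z_2] = 343/72
E[Z_4] = 7/6·E[Z_3] = 2401/432
E[Z_5] = 7/6·E[Z_4] = 16807/2592


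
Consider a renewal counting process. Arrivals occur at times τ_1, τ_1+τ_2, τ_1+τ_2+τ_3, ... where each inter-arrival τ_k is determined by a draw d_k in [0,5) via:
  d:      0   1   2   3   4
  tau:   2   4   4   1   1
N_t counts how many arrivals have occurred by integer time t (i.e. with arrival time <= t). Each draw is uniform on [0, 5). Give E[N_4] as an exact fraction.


Inter-arrival values over d=0..4: [2, 4, 4, 1, 1]
Each d has probability 1/5, so the pmf of τ is: f(1) = 2/5, f(2) = 1/5, f(4) = 2/5
Renewal equation for m(n) = E[N_n]: condition on τ_1 = k (if k <= n, one arrival plus a fresh copy on the remaining n−k steps): m(n) = F(n) + Σ_{k<=n} f(k)·m(n−k), where F(n) = P(τ <= n) and m(0) = 0
m(1) = F(1) = 2/5
m(2) = F(2) + f(1)·m(1) = 3/5 + 2/5·2/5 = 19/25
m(3) = F(3) + f(1)·m(2) + f(2)·m(1) = 3/5 + 2/5·19/25 + 1/5·2/5 = 123/125
m(4) = F(4) + f(1)·m(3) + f(2)·m(2) = 1 + 2/5·123/125 + 1/5·19/25 = 966/625
E[N_4] = m(4) = 966/625

966/625


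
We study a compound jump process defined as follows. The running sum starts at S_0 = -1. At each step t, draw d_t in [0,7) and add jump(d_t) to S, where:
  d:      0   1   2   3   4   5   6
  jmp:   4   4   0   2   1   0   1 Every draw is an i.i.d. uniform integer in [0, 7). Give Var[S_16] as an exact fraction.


1952/49

Outcome values over d=0..6: [4, 4, 0, 2, 1, 0, 1]
Σy = 12, Σy² = 38, M = 7
μ = 12/7 = 12/7,  σ² = 38/7 − (12/7)² = 122/49
Independent increments: Var[S_16] = 16·σ² = 16·(122/49) = 1952/49


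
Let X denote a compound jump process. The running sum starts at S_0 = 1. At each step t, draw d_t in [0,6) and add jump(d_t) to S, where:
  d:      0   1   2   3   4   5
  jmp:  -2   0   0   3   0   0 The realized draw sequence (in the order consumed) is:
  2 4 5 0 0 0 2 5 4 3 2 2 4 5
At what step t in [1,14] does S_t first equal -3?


t=0: S=1, d=2, jump=0, S_1=1
t=1: S=1, d=4, jump=0, S_2=1
t=2: S=1, d=5, jump=0, S_3=1
t=3: S=1, d=0, jump=-2, S_4=-1
t=4: S=-1, d=0, jump=-2, S_5=-3
t=5: S=-3, d=0, jump=-2, S_6=-5
t=6: S=-5, d=2, jump=0, S_7=-5
t=7: S=-5, d=5, jump=0, S_8=-5
t=8: S=-5, d=4, jump=0, S_9=-5
t=9: S=-5, d=3, jump=3, S_10=-2
t=10: S=-2, d=2, jump=0, S_11=-2
t=11: S=-2, d=2, jump=0, S_12=-2
t=12: S=-2, d=4, jump=0, S_13=-2
t=13: S=-2, d=5, jump=0, S_14=-2

5


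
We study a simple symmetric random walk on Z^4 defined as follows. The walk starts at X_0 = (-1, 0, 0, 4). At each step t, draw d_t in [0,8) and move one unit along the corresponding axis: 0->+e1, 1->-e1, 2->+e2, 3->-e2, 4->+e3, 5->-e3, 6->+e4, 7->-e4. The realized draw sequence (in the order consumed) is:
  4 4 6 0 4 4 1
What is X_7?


t=0: X=(-1, 0, 0, 4), d=4 → +e3, X_1=(-1, 0, 1, 4)
t=1: X=(-1, 0, 1, 4), d=4 → +e3, X_2=(-1, 0, 2, 4)
t=2: X=(-1, 0, 2, 4), d=6 → +e4, X_3=(-1, 0, 2, 5)
t=3: X=(-1, 0, 2, 5), d=0 → +e1, X_4=(0, 0, 2, 5)
t=4: X=(0, 0, 2, 5), d=4 → +e3, X_5=(0, 0, 3, 5)
t=5: X=(0, 0, 3, 5), d=4 → +e3, X_6=(0, 0, 4, 5)
t=6: X=(0, 0, 4, 5), d=1 → -e1, X_7=(-1, 0, 4, 5)

(-1, 0, 4, 5)


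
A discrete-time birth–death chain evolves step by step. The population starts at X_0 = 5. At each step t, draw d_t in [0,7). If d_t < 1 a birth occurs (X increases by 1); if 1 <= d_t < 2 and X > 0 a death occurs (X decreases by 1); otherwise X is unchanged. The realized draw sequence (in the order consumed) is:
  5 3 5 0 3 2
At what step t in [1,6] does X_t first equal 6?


4

t=0: X=5, d=5 → hold, X_1=5
t=1: X=5, d=3 → hold, X_2=5
t=2: X=5, d=5 → hold, X_3=5
t=3: X=5, d=0 → birth, X_4=6
t=4: X=6, d=3 → hold, X_5=6
t=5: X=6, d=2 → hold, X_6=6


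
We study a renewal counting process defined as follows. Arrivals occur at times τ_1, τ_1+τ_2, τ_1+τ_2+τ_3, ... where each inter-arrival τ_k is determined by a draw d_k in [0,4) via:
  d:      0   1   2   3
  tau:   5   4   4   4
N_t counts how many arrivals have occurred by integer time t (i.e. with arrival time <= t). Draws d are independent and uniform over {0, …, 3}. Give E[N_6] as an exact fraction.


Inter-arrival values over d=0..3: [5, 4, 4, 4]
Each d has probability 1/4, so the pmf of τ is: f(4) = 3/4, f(5) = 1/4
Renewal equation for m(n) = E[N_n]: condition on τ_1 = k (if k <= n, one arrival plus a fresh copy on the remaining n−k steps): m(n) = F(n) + Σ_{k<=n} f(k)·m(n−k), where F(n) = P(τ <= n) and m(0) = 0
m(1) = F(1) = 0
m(2) = F(2) = 0
m(3) = F(3) = 0
m(4) = F(4) = 3/4
m(5) = F(5) = 1
m(6) = F(6) = 1
E[N_6] = m(6) = 1

1


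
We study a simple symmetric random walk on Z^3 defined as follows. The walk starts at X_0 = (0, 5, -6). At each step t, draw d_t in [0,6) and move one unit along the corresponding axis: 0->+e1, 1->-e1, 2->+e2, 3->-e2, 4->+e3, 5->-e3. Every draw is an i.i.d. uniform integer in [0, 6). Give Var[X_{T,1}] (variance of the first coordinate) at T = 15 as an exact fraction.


5

Outcome values over d=0..5: [1, -1, 0, 0, 0, 0]
Σy = 0, Σy² = 2, M = 6
μ = 0/6 = 0,  σ² = 2/6 − (0)² = 1/3
Independent increments: Var[X_15] = 15·σ² = 15·(1/3) = 5


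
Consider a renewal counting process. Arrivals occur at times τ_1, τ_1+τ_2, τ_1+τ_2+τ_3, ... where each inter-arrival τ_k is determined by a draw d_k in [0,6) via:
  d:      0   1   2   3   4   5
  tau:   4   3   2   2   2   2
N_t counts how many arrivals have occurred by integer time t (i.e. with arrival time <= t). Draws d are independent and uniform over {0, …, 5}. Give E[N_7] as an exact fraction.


269/108

Inter-arrival values over d=0..5: [4, 3, 2, 2, 2, 2]
Each d has probability 1/6, so the pmf of τ is: f(2) = 2/3, f(3) = 1/6, f(4) = 1/6
Renewal equation for m(n) = E[N_n]: condition on τ_1 = k (if k <= n, one arrival plus a fresh copy on the remaining n−k steps): m(n) = F(n) + Σ_{k<=n} f(k)·m(n−k), where F(n) = P(τ <= n) and m(0) = 0
m(1) = F(1) = 0
m(2) = F(2) = 2/3
m(3) = F(3) = 5/6
m(4) = F(4) + f(2)·m(2) = 1 + 2/3·2/3 = 13/9
m(5) = F(5) + f(2)·m(3) + f(3)·m(2) = 1 + 2/3·5/6 + 1/6·2/3 = 5/3
m(6) = F(6) + f(2)·m(4) + f(3)·m(3) + f(4)·m(2) = 1 + 2/3·13/9 + 1/6·5/6 + 1/6·2/3 = 239/108
m(7) = F(7) + f(2)·m(5) + f(3)·m(4) + f(4)·m(3) = 1 + 2/3·5/3 + 1/6·13/9 + 1/6·5/6 = 269/108
E[N_7] = m(7) = 269/108


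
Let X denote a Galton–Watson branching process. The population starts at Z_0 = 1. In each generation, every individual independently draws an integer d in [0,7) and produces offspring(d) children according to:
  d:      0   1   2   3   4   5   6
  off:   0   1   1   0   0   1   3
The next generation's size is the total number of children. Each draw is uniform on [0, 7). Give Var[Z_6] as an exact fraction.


Outcome values over d=0..6: [0, 1, 1, 0, 0, 1, 3]
Σy = 6, Σy² = 12, M = 7
μ = 6/7 = 6/7,  σ² = 12/7 − (6/7)² = 48/49
V_0 = 0, E_0 = 1
V_1 = 48/49·E_0 + (6/7)²·V_0 = 48/49;  E_1 = 6/7
V_2 = 48/49·E_1 + (6/7)²·V_1 = 3744/2401;  E_2 = 36/49
V_3 = 48/49·E_2 + (6/7)²·V_2 = 219456/117649;  E_3 = 216/343
V_4 = 48/49·E_3 + (6/7)²·V_3 = 11456640/5764801;  E_4 = 1296/2401
V_5 = 48/49·E_4 + (6/7)²·V_4 = 561800448/282475249;  E_5 = 7776/16807
V_6 = 48/49·E_5 + (6/7)²·V_5 = 26497995264/13841287201;  E_6 = 46656/117649

26497995264/13841287201


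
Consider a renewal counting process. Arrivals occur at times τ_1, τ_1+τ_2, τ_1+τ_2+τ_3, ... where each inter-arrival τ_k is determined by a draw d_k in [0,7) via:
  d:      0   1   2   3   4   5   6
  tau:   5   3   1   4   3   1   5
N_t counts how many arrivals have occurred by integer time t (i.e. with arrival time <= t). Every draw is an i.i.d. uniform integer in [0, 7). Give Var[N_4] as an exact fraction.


Inter-arrival values over d=0..6: [5, 3, 1, 4, 3, 1, 5]
Each d has probability 1/7, so the pmf of τ is: f(1) = 2/7, f(3) = 2/7, f(4) = 1/7, f(5) = 2/7
Let p_n(j) = P(N_n = j), with p_0 = [1]. Condition on τ_1: p_n(0) = P(τ > n), and for j >= 1, p_n(j) = Σ_{k<=n} f(k)·p_{n−k}(j−1)
p_1 = [5/7, 2/7]  (j = 0..1)
p_2 = [5/7, 10/49, 4/49]  (j = 0..2)
p_3 = [3/7, 24/49, 20/343, 8/343]  (j = 0..3)
p_4 = [2/7, 23/49, 76/343, 40/2401, 16/2401]  (j = 0..4)
E[N_4] = Σ j·p_4(j) = 2375/2401;  E[N_4²] = Σ j²·p_4(j) = 79/49
Var[N_4] = 79/49 − (2375/2401)² = 3653646/5764801

3653646/5764801


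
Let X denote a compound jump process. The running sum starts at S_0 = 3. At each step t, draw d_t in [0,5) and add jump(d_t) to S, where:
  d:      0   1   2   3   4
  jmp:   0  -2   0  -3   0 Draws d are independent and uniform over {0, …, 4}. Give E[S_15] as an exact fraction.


Outcome values over d=0..4: [0, -2, 0, -3, 0]
Σy = -5, Σy² = 13, M = 5
μ = -5/5 = -1,  σ² = 13/5 − (-1)² = 8/5
E[S_15] = 3 + 15·(-1) = -12

-12


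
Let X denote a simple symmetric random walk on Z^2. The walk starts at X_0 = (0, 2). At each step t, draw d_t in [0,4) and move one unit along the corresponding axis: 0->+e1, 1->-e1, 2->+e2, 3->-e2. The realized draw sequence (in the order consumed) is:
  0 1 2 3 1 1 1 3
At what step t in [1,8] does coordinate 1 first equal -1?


5

t=0: X=(0, 2), d=0 → +e1, X_1=(1, 2)
t=1: X=(1, 2), d=1 → -e1, X_2=(0, 2)
t=2: X=(0, 2), d=2 → +e2, X_3=(0, 3)
t=3: X=(0, 3), d=3 → -e2, X_4=(0, 2)
t=4: X=(0, 2), d=1 → -e1, X_5=(-1, 2)
t=5: X=(-1, 2), d=1 → -e1, X_6=(-2, 2)
t=6: X=(-2, 2), d=1 → -e1, X_7=(-3, 2)
t=7: X=(-3, 2), d=3 → -e2, X_8=(-3, 1)


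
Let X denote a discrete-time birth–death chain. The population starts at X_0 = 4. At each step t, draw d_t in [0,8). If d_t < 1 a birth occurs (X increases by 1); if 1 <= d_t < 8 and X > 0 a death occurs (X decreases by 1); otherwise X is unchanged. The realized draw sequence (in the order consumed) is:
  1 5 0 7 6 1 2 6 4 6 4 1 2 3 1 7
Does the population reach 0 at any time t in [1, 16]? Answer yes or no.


yes

t=0: X=4, d=1 → death, X_1=3
t=1: X=3, d=5 → death, X_2=2
t=2: X=2, d=0 → birth, X_3=3
t=3: X=3, d=7 → death, X_4=2
t=4: X=2, d=6 → death, X_5=1
t=5: X=1, d=1 → death, X_6=0
t=6: X=0, d=2 → hold, X_7=0
t=7: X=0, d=6 → hold, X_8=0
t=8: X=0, d=4 → hold, X_9=0
t=9: X=0, d=6 → hold, X_10=0
t=10: X=0, d=4 → hold, X_11=0
t=11: X=0, d=1 → hold, X_12=0
t=12: X=0, d=2 → hold, X_13=0
t=13: X=0, d=3 → hold, X_14=0
t=14: X=0, d=1 → hold, X_15=0
t=15: X=0, d=7 → hold, X_16=0


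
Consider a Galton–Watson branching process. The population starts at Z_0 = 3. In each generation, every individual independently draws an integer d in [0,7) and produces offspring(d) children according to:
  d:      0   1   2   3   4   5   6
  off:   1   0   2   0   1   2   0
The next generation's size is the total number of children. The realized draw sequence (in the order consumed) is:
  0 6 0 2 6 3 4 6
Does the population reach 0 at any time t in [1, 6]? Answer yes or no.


yes

gen 0: Z_0=3, draws=[0, 6, 0], offspring=[1, 0, 1], Z_1=2
gen 1: Z_1=2, draws=[2, 6], offspring=[2, 0], Z_2=2
gen 2: Z_2=2, draws=[3, 4], offspring=[0, 1], Z_3=1
gen 3: Z_3=1, draws=[6], offspring=[0], Z_4=0
gen 4: Z_4=0, draws=[], offspring=[], Z_5=0
gen 5: Z_5=0, draws=[], offspring=[], Z_6=0


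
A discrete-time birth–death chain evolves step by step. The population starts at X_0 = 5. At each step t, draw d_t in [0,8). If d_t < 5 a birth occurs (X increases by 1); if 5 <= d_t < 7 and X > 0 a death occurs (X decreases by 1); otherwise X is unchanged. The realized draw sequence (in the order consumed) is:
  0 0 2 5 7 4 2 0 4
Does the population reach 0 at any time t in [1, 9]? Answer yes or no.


no

t=0: X=5, d=0 → birth, X_1=6
t=1: X=6, d=0 → birth, X_2=7
t=2: X=7, d=2 → birth, X_3=8
t=3: X=8, d=5 → death, X_4=7
t=4: X=7, d=7 → hold, X_5=7
t=5: X=7, d=4 → birth, X_6=8
t=6: X=8, d=2 → birth, X_7=9
t=7: X=9, d=0 → birth, X_8=10
t=8: X=10, d=4 → birth, X_9=11


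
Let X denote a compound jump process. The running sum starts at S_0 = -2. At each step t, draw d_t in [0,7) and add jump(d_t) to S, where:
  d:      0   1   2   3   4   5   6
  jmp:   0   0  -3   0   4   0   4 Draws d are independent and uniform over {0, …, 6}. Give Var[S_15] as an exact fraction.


3930/49

Outcome values over d=0..6: [0, 0, -3, 0, 4, 0, 4]
Σy = 5, Σy² = 41, M = 7
μ = 5/7 = 5/7,  σ² = 41/7 − (5/7)² = 262/49
Independent increments: Var[S_15] = 15·σ² = 15·(262/49) = 3930/49


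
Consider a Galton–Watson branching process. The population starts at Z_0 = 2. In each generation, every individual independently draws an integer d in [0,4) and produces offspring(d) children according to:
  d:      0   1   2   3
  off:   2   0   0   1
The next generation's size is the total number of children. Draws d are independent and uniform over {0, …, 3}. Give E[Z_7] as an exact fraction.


Outcome values over d=0..3: [2, 0, 0, 1]
Σy = 3, Σy² = 5, M = 4
μ = 3/4 = 3/4,  σ² = 5/4 − (3/4)² = 11/16
E[Z_0] = 2
E[Z_1] = 3/4·E[Z_0] = 3/2
E[Z_2] = 3/4·E[Z_1] = 9/8
E[Z_3] = 3/4·E[Z_2] = 27/32
E[Z_4] = 3/4·E[Z_3] = 81/128
E[Z_5] = 3/4·E[Z_4] = 243/512
E[Z_6] = 3/4·E[Z_5] = 729/2048
E[Z_7] = 3/4·E[Z_6] = 2187/8192

2187/8192


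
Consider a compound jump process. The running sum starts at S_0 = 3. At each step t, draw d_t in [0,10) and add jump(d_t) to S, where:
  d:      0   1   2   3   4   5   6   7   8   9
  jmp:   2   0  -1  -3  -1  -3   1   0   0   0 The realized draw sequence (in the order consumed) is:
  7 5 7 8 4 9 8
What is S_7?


-1

t=0: S=3, d=7, jump=0, S_1=3
t=1: S=3, d=5, jump=-3, S_2=0
t=2: S=0, d=7, jump=0, S_3=0
t=3: S=0, d=8, jump=0, S_4=0
t=4: S=0, d=4, jump=-1, S_5=-1
t=5: S=-1, d=9, jump=0, S_6=-1
t=6: S=-1, d=8, jump=0, S_7=-1


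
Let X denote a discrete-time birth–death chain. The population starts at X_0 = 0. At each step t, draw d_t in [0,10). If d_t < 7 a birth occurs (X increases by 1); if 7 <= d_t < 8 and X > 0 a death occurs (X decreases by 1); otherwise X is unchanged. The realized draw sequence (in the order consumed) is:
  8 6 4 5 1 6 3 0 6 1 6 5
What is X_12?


11

t=0: X=0, d=8 → hold, X_1=0
t=1: X=0, d=6 → birth, X_2=1
t=2: X=1, d=4 → birth, X_3=2
t=3: X=2, d=5 → birth, X_4=3
t=4: X=3, d=1 → birth, X_5=4
t=5: X=4, d=6 → birth, X_6=5
t=6: X=5, d=3 → birth, X_7=6
t=7: X=6, d=0 → birth, X_8=7
t=8: X=7, d=6 → birth, X_9=8
t=9: X=8, d=1 → birth, X_10=9
t=10: X=9, d=6 → birth, X_11=10
t=11: X=10, d=5 → birth, X_12=11


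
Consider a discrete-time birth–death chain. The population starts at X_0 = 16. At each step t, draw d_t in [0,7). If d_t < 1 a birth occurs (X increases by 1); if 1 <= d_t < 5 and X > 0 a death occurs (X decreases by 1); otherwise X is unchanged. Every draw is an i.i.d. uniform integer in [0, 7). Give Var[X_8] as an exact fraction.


208/49

X can drop by at most 1 per step and X_0 = 16 > T = 8, so X_t >= 16 − t >= 8 > 0 for every t <= 8: the floor at 0 (the 'and X > 0' condition) never binds. Hence X_8 = X_0 + Σ_{t<8} Y_t with i.i.d. increments Y_t = y(d_t) ∈ {+1, −1, 0}.
Outcome values over d=0..6: [1, -1, -1, -1, -1, 0, 0]
Σy = -3, Σy² = 5, M = 7
μ = -3/7 = -3/7,  σ² = 5/7 − (-3/7)² = 26/49
Independent increments: Var[X_8] = 8·σ² = 8·(26/49) = 208/49


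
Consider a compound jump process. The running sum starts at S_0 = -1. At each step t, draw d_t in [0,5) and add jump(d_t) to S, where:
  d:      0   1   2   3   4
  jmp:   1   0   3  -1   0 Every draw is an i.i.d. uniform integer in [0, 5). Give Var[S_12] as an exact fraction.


552/25

Outcome values over d=0..4: [1, 0, 3, -1, 0]
Σy = 3, Σy² = 11, M = 5
μ = 3/5 = 3/5,  σ² = 11/5 − (3/5)² = 46/25
Independent increments: Var[S_12] = 12·σ² = 12·(46/25) = 552/25


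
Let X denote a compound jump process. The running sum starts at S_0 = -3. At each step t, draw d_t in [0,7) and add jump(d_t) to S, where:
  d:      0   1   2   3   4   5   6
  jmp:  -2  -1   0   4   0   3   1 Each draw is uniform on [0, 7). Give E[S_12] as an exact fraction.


39/7

Outcome values over d=0..6: [-2, -1, 0, 4, 0, 3, 1]
Σy = 5, Σy² = 31, M = 7
μ = 5/7 = 5/7,  σ² = 31/7 − (5/7)² = 192/49
E[S_12] = -3 + 12·(5/7) = 39/7


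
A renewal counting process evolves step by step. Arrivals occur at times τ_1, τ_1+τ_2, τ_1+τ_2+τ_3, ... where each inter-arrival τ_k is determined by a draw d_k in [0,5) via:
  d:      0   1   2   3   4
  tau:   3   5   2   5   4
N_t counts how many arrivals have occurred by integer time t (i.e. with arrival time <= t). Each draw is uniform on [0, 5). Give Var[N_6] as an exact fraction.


Inter-arrival values over d=0..4: [3, 5, 2, 5, 4]
Each d has probability 1/5, so the pmf of τ is: f(2) = 1/5, f(3) = 1/5, f(4) = 1/5, f(5) = 2/5
Let p_n(j) = P(N_n = j), with p_0 = [1]. Condition on τ_1: p_n(0) = P(τ > n), and for j >= 1, p_n(j) = Σ_{k<=n} f(k)·p_{n−k}(j−1)
p_1 = [1]  (j = 0)
p_2 = [4/5, 1/5]  (j = 0..1)
p_3 = [3/5, 2/5]  (j = 0..1)
p_4 = [2/5, 14/25, 1/25]  (j = 0..2)
p_5 = [0, 22/25, 3/25]  (j = 0..2)
p_6 = [0, 19/25, 29/125, 1/125]  (j = 0..3)
E[N_6] = Σ j·p_6(j) = 156/125;  E[N_6²] = Σ j²·p_6(j) = 44/25
Var[N_6] = 44/25 − (156/125)² = 3164/15625

3164/15625


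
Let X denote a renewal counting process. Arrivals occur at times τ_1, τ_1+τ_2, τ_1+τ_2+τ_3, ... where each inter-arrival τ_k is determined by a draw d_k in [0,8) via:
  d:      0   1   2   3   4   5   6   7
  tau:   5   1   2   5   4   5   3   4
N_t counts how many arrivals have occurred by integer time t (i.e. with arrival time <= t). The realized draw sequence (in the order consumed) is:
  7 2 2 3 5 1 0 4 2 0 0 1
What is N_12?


draw d_1=7: τ_1=4, arrival time A_1=4
draw d_2=2: τ_2=2, arrival time A_2=6
draw d_3=2: τ_3=2, arrival time A_3=8
draw d_4=3: τ_4=5, arrival time A_4=13
draw d_5=5: τ_5=5, arrival time A_5=18
draw d_6=1: τ_6=1, arrival time A_6=19
draw d_7=0: τ_7=5, arrival time A_7=24
draw d_8=4: τ_8=4, arrival time A_8=28
draw d_9=2: τ_9=2, arrival time A_9=30
draw d_10=0: τ_10=5, arrival time A_10=35
draw d_11=0: τ_11=5, arrival time A_11=40
draw d_12=1: τ_12=1, arrival time A_12=41
N_t over t=0..12: 0:0 1:0 2:0 3:0 4:1 5:1 6:2 7:2 8:3 9:3 10:3 11:3 12:3

3


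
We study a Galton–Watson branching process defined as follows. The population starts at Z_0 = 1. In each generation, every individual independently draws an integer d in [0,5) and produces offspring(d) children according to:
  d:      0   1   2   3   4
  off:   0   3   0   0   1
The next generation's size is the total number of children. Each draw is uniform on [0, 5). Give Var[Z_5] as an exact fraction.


Outcome values over d=0..4: [0, 3, 0, 0, 1]
Σy = 4, Σy² = 10, M = 5
μ = 4/5 = 4/5,  σ² = 10/5 − (4/5)² = 34/25
V_0 = 0, E_0 = 1
V_1 = 34/25·E_0 + (4/5)²·V_0 = 34/25;  E_1 = 4/5
V_2 = 34/25·E_1 + (4/5)²·V_1 = 1224/625;  E_2 = 16/25
V_3 = 34/25·E_2 + (4/5)²·V_2 = 33184/15625;  E_3 = 64/125
V_4 = 34/25·E_3 + (4/5)²·V_3 = 802944/390625;  E_4 = 256/625
V_5 = 34/25·E_4 + (4/5)²·V_4 = 18287104/9765625;  E_5 = 1024/3125

18287104/9765625


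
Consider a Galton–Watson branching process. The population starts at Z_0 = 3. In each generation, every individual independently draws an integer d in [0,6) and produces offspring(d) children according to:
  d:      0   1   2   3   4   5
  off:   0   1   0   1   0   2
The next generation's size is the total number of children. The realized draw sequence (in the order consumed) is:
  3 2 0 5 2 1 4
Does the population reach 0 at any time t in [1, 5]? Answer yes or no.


gen 0: Z_0=3, draws=[3, 2, 0], offspring=[1, 0, 0], Z_1=1
gen 1: Z_1=1, draws=[5], offspring=[2], Z_2=2
gen 2: Z_2=2, draws=[2, 1], offspring=[0, 1], Z_3=1
gen 3: Z_3=1, draws=[4], offspring=[0], Z_4=0
gen 4: Z_4=0, draws=[], offspring=[], Z_5=0

yes


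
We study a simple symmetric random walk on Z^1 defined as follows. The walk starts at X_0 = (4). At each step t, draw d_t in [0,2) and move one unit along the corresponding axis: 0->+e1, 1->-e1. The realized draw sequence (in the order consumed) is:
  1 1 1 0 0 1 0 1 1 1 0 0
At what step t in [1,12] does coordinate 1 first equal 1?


3

t=0: X=(4), d=1 → -e1, X_1=(3)
t=1: X=(3), d=1 → -e1, X_2=(2)
t=2: X=(2), d=1 → -e1, X_3=(1)
t=3: X=(1), d=0 → +e1, X_4=(2)
t=4: X=(2), d=0 → +e1, X_5=(3)
t=5: X=(3), d=1 → -e1, X_6=(2)
t=6: X=(2), d=0 → +e1, X_7=(3)
t=7: X=(3), d=1 → -e1, X_8=(2)
t=8: X=(2), d=1 → -e1, X_9=(1)
t=9: X=(1), d=1 → -e1, X_10=(0)
t=10: X=(0), d=0 → +e1, X_11=(1)
t=11: X=(1), d=0 → +e1, X_12=(2)


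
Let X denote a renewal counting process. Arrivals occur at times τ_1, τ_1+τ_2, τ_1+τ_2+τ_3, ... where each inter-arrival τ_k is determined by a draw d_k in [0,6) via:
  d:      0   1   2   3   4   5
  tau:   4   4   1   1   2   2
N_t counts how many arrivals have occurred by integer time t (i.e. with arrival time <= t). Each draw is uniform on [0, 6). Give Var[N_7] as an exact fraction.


5537576/4782969

Inter-arrival values over d=0..5: [4, 4, 1, 1, 2, 2]
Each d has probability 1/6, so the pmf of τ is: f(1) = 1/3, f(2) = 1/3, f(4) = 1/3
Let p_n(j) = P(N_n = j), with p_0 = [1]. Condition on τ_1: p_n(0) = P(τ > n), and for j >= 1, p_n(j) = Σ_{k<=n} f(k)·p_{n−k}(j−1)
p_1 = [2/3, 1/3]  (j = 0..1)
p_2 = [1/3, 5/9, 1/9]  (j = 0..2)
p_3 = [1/3, 1/3, 8/27, 1/27]  (j = 0..3)
p_4 = [0, 5/9, 8/27, 11/81, 1/81]  (j = 0..4)
p_5 = [0, 1/3, 11/27, 16/81, 14/243, 1/243]  (j = 0..5)
p_6 = [0, 1/9, 13/27, 22/81, 1/9, 17/729, 1/729]  (j = 0..6)
p_7 = [0, 1/9, 7/27, 32/81, 41/243, 41/729, 20/2187, 1/2187]  (j = 0..7)
E[N_7] = Σ j·p_7(j) = 6187/2187;  E[N_7²] = Σ j²·p_7(j) = 20035/2187
Var[N_7] = 20035/2187 − (6187/2187)² = 5537576/4782969


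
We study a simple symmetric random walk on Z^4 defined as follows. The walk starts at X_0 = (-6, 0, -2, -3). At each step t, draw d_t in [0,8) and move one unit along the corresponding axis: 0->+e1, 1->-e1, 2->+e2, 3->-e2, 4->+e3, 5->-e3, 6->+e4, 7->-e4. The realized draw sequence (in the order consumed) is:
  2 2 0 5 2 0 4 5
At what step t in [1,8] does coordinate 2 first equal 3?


t=0: X=(-6, 0, -2, -3), d=2 → +e2, X_1=(-6, 1, -2, -3)
t=1: X=(-6, 1, -2, -3), d=2 → +e2, X_2=(-6, 2, -2, -3)
t=2: X=(-6, 2, -2, -3), d=0 → +e1, X_3=(-5, 2, -2, -3)
t=3: X=(-5, 2, -2, -3), d=5 → -e3, X_4=(-5, 2, -3, -3)
t=4: X=(-5, 2, -3, -3), d=2 → +e2, X_5=(-5, 3, -3, -3)
t=5: X=(-5, 3, -3, -3), d=0 → +e1, X_6=(-4, 3, -3, -3)
t=6: X=(-4, 3, -3, -3), d=4 → +e3, X_7=(-4, 3, -2, -3)
t=7: X=(-4, 3, -2, -3), d=5 → -e3, X_8=(-4, 3, -3, -3)

5


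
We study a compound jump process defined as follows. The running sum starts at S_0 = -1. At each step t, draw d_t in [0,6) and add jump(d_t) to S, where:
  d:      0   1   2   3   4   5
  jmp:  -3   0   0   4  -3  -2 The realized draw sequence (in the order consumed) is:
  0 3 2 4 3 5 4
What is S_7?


t=0: S=-1, d=0, jump=-3, S_1=-4
t=1: S=-4, d=3, jump=4, S_2=0
t=2: S=0, d=2, jump=0, S_3=0
t=3: S=0, d=4, jump=-3, S_4=-3
t=4: S=-3, d=3, jump=4, S_5=1
t=5: S=1, d=5, jump=-2, S_6=-1
t=6: S=-1, d=4, jump=-3, S_7=-4

-4


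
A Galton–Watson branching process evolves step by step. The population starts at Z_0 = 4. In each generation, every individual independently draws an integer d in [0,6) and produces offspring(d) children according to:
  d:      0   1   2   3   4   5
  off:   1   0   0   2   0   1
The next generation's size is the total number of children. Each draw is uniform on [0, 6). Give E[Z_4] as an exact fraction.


64/81

Outcome values over d=0..5: [1, 0, 0, 2, 0, 1]
Σy = 4, Σy² = 6, M = 6
μ = 4/6 = 2/3,  σ² = 6/6 − (2/3)² = 5/9
E[Z_0] = 4
E[Z_1] = 2/3·E[Z_0] = 8/3
E[Z_2] = 2/3·E[Z_1] = 16/9
E[Z_3] = 2/3·E[Z_2] = 32/27
E[Z_4] = 2/3·E[Z_3] = 64/81


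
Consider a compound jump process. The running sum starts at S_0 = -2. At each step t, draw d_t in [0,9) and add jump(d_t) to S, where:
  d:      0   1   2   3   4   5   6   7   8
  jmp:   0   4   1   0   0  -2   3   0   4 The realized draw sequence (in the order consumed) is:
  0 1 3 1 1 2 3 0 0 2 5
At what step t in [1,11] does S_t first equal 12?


10

t=0: S=-2, d=0, jump=0, S_1=-2
t=1: S=-2, d=1, jump=4, S_2=2
t=2: S=2, d=3, jump=0, S_3=2
t=3: S=2, d=1, jump=4, S_4=6
t=4: S=6, d=1, jump=4, S_5=10
t=5: S=10, d=2, jump=1, S_6=11
t=6: S=11, d=3, jump=0, S_7=11
t=7: S=11, d=0, jump=0, S_8=11
t=8: S=11, d=0, jump=0, S_9=11
t=9: S=11, d=2, jump=1, S_10=12
t=10: S=12, d=5, jump=-2, S_11=10


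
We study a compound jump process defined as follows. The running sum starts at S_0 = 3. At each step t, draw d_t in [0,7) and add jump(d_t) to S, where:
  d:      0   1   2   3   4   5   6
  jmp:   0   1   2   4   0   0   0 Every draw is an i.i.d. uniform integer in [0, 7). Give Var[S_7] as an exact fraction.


14

Outcome values over d=0..6: [0, 1, 2, 4, 0, 0, 0]
Σy = 7, Σy² = 21, M = 7
μ = 7/7 = 1,  σ² = 21/7 − (1)² = 2
Independent increments: Var[S_7] = 7·σ² = 7·(2) = 14


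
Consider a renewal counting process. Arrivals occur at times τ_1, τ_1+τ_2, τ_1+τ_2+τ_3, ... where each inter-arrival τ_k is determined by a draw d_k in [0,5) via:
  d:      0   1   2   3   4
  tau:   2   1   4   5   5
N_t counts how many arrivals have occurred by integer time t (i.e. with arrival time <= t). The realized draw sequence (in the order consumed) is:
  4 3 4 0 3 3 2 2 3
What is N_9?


draw d_1=4: τ_1=5, arrival time A_1=5
draw d_2=3: τ_2=5, arrival time A_2=10
draw d_3=4: τ_3=5, arrival time A_3=15
draw d_4=0: τ_4=2, arrival time A_4=17
draw d_5=3: τ_5=5, arrival time A_5=22
draw d_6=3: τ_6=5, arrival time A_6=27
draw d_7=2: τ_7=4, arrival time A_7=31
draw d_8=2: τ_8=4, arrival time A_8=35
draw d_9=3: τ_9=5, arrival time A_9=40
N_t over t=0..9: 0:0 1:0 2:0 3:0 4:0 5:1 6:1 7:1 8:1 9:1

1


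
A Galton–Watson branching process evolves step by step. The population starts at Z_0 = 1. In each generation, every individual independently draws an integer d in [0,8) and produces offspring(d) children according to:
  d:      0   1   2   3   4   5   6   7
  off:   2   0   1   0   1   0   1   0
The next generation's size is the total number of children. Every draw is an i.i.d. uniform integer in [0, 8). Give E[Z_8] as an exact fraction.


390625/16777216

Outcome values over d=0..7: [2, 0, 1, 0, 1, 0, 1, 0]
Σy = 5, Σy² = 7, M = 8
μ = 5/8 = 5/8,  σ² = 7/8 − (5/8)² = 31/64
E[Z_0] = 1
E[Z_1] = 5/8·E[Z_0] = 5/8
E[Z_2] = 5/8·E[Z_1] = 25/64
E[Z_3] = 5/8·E[Z_2] = 125/512
E[Z_4] = 5/8·E[Z_3] = 625/4096
E[Z_5] = 5/8·E[Z_4] = 3125/32768
E[Z_6] = 5/8·E[Z_5] = 15625/262144
E[Z_7] = 5/8·E[Z_6] = 78125/2097152
E[Z_8] = 5/8·E[Z_7] = 390625/16777216


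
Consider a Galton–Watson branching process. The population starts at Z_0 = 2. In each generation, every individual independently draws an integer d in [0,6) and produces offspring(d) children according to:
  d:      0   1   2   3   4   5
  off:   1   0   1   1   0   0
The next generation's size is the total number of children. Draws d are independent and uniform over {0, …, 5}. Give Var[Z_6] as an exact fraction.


Outcome values over d=0..5: [1, 0, 1, 1, 0, 0]
Σy = 3, Σy² = 3, M = 6
μ = 3/6 = 1/2,  σ² = 3/6 − (1/2)² = 1/4
V_0 = 0, E_0 = 2
V_1 = 1/4·E_0 + (1/2)²·V_0 = 1/2;  E_1 = 1
V_2 = 1/4·E_1 + (1/2)²·V_1 = 3/8;  E_2 = 1/2
V_3 = 1/4·E_2 + (1/2)²·V_2 = 7/32;  E_3 = 1/4
V_4 = 1/4·E_3 + (1/2)²·V_3 = 15/128;  E_4 = 1/8
V_5 = 1/4·E_4 + (1/2)²·V_4 = 31/512;  E_5 = 1/16
V_6 = 1/4·E_5 + (1/2)²·V_5 = 63/2048;  E_6 = 1/32

63/2048


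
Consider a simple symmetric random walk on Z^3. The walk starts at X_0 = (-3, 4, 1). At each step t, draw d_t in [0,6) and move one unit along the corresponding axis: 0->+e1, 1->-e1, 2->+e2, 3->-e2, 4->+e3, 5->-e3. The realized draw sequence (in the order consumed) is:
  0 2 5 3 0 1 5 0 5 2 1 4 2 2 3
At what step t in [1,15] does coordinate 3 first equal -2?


9

t=0: X=(-3, 4, 1), d=0 → +e1, X_1=(-2, 4, 1)
t=1: X=(-2, 4, 1), d=2 → +e2, X_2=(-2, 5, 1)
t=2: X=(-2, 5, 1), d=5 → -e3, X_3=(-2, 5, 0)
t=3: X=(-2, 5, 0), d=3 → -e2, X_4=(-2, 4, 0)
t=4: X=(-2, 4, 0), d=0 → +e1, X_5=(-1, 4, 0)
t=5: X=(-1, 4, 0), d=1 → -e1, X_6=(-2, 4, 0)
t=6: X=(-2, 4, 0), d=5 → -e3, X_7=(-2, 4, -1)
t=7: X=(-2, 4, -1), d=0 → +e1, X_8=(-1, 4, -1)
t=8: X=(-1, 4, -1), d=5 → -e3, X_9=(-1, 4, -2)
t=9: X=(-1, 4, -2), d=2 → +e2, X_10=(-1, 5, -2)
t=10: X=(-1, 5, -2), d=1 → -e1, X_11=(-2, 5, -2)
t=11: X=(-2, 5, -2), d=4 → +e3, X_12=(-2, 5, -1)
t=12: X=(-2, 5, -1), d=2 → +e2, X_13=(-2, 6, -1)
t=13: X=(-2, 6, -1), d=2 → +e2, X_14=(-2, 7, -1)
t=14: X=(-2, 7, -1), d=3 → -e2, X_15=(-2, 6, -1)


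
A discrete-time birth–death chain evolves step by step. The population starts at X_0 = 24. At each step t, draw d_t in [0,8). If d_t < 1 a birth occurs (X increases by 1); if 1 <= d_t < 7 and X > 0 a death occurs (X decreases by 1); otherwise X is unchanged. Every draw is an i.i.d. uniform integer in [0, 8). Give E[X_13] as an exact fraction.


127/8

X can drop by at most 1 per step and X_0 = 24 > T = 13, so X_t >= 24 − t >= 11 > 0 for every t <= 13: the floor at 0 (the 'and X > 0' condition) never binds. Hence X_13 = X_0 + Σ_{t<13} Y_t with i.i.d. increments Y_t = y(d_t) ∈ {+1, −1, 0}.
Outcome values over d=0..7: [1, -1, -1, -1, -1, -1, -1, 0]
Σy = -5, Σy² = 7, M = 8
μ = -5/8 = -5/8,  σ² = 7/8 − (-5/8)² = 31/64
E[X_13] = 24 + 13·(-5/8) = 127/8


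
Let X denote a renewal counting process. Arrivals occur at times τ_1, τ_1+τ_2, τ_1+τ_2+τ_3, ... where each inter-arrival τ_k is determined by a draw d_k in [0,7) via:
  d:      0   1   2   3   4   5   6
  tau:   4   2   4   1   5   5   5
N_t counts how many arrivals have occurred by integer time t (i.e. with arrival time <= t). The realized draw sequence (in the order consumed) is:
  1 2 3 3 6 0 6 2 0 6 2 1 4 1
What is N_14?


5

draw d_1=1: τ_1=2, arrival time A_1=2
draw d_2=2: τ_2=4, arrival time A_2=6
draw d_3=3: τ_3=1, arrival time A_3=7
draw d_4=3: τ_4=1, arrival time A_4=8
draw d_5=6: τ_5=5, arrival time A_5=13
draw d_6=0: τ_6=4, arrival time A_6=17
draw d_7=6: τ_7=5, arrival time A_7=22
draw d_8=2: τ_8=4, arrival time A_8=26
draw d_9=0: τ_9=4, arrival time A_9=30
draw d_10=6: τ_10=5, arrival time A_10=35
draw d_11=2: τ_11=4, arrival time A_11=39
draw d_12=1: τ_12=2, arrival time A_12=41
draw d_13=4: τ_13=5, arrival time A_13=46
draw d_14=1: τ_14=2, arrival time A_14=48
N_t over t=0..14: 0:0 1:0 2:1 3:1 4:1 5:1 6:2 7:3 8:4 9:4 10:4 11:4 12:4 13:5 14:5


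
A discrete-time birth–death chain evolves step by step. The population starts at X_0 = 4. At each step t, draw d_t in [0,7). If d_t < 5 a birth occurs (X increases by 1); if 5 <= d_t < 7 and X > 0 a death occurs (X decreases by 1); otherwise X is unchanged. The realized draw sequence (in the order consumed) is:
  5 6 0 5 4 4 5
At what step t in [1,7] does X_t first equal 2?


t=0: X=4, d=5 → death, X_1=3
t=1: X=3, d=6 → death, X_2=2
t=2: X=2, d=0 → birth, X_3=3
t=3: X=3, d=5 → death, X_4=2
t=4: X=2, d=4 → birth, X_5=3
t=5: X=3, d=4 → birth, X_6=4
t=6: X=4, d=5 → death, X_7=3

2


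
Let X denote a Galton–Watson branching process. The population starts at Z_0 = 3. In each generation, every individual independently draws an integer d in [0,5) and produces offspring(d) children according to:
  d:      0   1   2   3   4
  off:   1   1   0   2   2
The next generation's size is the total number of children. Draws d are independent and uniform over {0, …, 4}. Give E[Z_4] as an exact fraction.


Outcome values over d=0..4: [1, 1, 0, 2, 2]
Σy = 6, Σy² = 10, M = 5
μ = 6/5 = 6/5,  σ² = 10/5 − (6/5)² = 14/25
E[Z_0] = 3
E[Z_1] = 6/5·E[Z_0] = 18/5
E[Z_2] = 6/5·E[Z_1] = 108/25
E[Z_3] = 6/5·E[Z_2] = 648/125
E[Z_4] = 6/5·E[Z_3] = 3888/625

3888/625


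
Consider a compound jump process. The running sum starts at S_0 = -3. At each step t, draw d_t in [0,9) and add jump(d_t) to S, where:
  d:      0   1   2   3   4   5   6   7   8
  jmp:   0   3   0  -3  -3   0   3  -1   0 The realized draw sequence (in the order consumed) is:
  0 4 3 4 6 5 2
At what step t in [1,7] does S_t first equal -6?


2

t=0: S=-3, d=0, jump=0, S_1=-3
t=1: S=-3, d=4, jump=-3, S_2=-6
t=2: S=-6, d=3, jump=-3, S_3=-9
t=3: S=-9, d=4, jump=-3, S_4=-12
t=4: S=-12, d=6, jump=3, S_5=-9
t=5: S=-9, d=5, jump=0, S_6=-9
t=6: S=-9, d=2, jump=0, S_7=-9


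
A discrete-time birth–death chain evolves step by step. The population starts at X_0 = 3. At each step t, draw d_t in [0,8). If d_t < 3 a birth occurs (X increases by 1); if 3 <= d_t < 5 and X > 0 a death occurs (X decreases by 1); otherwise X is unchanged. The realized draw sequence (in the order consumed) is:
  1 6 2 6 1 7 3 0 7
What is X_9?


6

t=0: X=3, d=1 → birth, X_1=4
t=1: X=4, d=6 → hold, X_2=4
t=2: X=4, d=2 → birth, X_3=5
t=3: X=5, d=6 → hold, X_4=5
t=4: X=5, d=1 → birth, X_5=6
t=5: X=6, d=7 → hold, X_6=6
t=6: X=6, d=3 → death, X_7=5
t=7: X=5, d=0 → birth, X_8=6
t=8: X=6, d=7 → hold, X_9=6


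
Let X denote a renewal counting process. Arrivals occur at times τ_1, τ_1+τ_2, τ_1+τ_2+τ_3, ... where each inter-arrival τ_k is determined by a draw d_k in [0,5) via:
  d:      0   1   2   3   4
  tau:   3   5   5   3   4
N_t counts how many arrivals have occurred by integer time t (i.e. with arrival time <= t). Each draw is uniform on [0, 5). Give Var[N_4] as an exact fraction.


6/25

Inter-arrival values over d=0..4: [3, 5, 5, 3, 4]
Each d has probability 1/5, so the pmf of τ is: f(3) = 2/5, f(4) = 1/5, f(5) = 2/5
Let p_n(j) = P(N_n = j), with p_0 = [1]. Condition on τ_1: p_n(0) = P(τ > n), and for j >= 1, p_n(j) = Σ_{k<=n} f(k)·p_{n−k}(j−1)
p_1 = [1]  (j = 0)
p_2 = [1]  (j = 0)
p_3 = [3/5, 2/5]  (j = 0..1)
p_4 = [2/5, 3/5]  (j = 0..1)
E[N_4] = Σ j·p_4(j) = 3/5;  E[N_4²] = Σ j²·p_4(j) = 3/5
Var[N_4] = 3/5 − (3/5)² = 6/25


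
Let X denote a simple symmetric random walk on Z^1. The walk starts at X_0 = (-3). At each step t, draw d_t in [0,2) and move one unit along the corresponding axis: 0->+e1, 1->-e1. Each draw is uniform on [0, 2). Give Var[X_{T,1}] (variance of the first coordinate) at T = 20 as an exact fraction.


20

Outcome values over d=0..1: [1, -1]
Σy = 0, Σy² = 2, M = 2
μ = 0/2 = 0,  σ² = 2/2 − (0)² = 1
Independent increments: Var[X_20] = 20·σ² = 20·(1) = 20
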